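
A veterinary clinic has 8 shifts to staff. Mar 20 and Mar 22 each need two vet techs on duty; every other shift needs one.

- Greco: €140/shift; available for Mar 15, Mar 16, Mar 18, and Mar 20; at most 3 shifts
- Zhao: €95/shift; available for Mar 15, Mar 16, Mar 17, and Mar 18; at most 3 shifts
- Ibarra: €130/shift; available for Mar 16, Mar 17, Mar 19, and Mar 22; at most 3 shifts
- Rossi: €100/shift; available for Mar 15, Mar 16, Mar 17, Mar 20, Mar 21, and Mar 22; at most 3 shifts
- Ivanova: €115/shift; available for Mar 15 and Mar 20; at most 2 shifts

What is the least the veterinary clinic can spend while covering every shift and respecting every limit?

Mar 19 can only be covered by Ibarra, so that assignment is forced.
Mar 21 can only be covered by Rossi, so that assignment is forced.
Mar 22 can only be covered by Ibarra and Rossi, so that assignment is forced.
Picking the cheapest available vet tech for each shift independently would cost €1055, but that ignores the shift limits.
An optimal schedule: Mar 15→Ivanova, Mar 16→Zhao, Mar 17→Zhao, Mar 18→Zhao, Mar 19→Ibarra, Mar 20→Rossi+Ivanova, Mar 21→Rossi, Mar 22→Rossi+Ibarra.
Total: 115 + 95 + 95 + 95 + 130 + 100 + 115 + 100 + 100 + 130 = €1075.

€1075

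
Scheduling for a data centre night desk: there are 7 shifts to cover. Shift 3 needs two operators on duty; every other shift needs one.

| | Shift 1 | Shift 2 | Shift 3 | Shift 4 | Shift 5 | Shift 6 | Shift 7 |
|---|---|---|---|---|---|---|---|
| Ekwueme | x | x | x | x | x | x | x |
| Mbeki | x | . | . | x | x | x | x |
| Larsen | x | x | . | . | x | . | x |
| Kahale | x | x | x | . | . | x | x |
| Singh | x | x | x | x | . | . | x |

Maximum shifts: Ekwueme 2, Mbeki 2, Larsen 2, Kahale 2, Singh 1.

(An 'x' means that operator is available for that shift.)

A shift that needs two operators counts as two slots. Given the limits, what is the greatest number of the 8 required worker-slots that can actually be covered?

8

Total capacity across all operators is 2+2+2+2+1 = 9, and 8 slots are needed, so at most 8 can be filled.
An assignment achieving 8: Shift 1→Larsen, Shift 2→Larsen, Shift 3→Ekwueme+Kahale, Shift 4→Ekwueme, Shift 5→Mbeki, Shift 6→Mbeki, Shift 7→Kahale.
Loads: Ekwueme 2/2, Mbeki 2/2, Larsen 2/2, Kahale 2/2, Singh 0/1.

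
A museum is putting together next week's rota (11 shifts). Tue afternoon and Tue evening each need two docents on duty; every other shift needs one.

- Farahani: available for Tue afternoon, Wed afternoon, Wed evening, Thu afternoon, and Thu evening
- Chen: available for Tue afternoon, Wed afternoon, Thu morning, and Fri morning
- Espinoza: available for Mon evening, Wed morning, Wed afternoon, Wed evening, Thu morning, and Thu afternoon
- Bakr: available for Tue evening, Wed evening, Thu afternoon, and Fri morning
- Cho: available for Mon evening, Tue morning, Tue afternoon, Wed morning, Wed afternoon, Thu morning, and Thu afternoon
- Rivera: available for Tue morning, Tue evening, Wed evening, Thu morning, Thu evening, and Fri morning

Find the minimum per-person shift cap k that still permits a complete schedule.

3

With 6 docents and 13 worker-slots to fill, someone must work at least ⌈13/6⌉ = 3 shifts, so k ≥ 3.
k = 3 works: Mon evening→Espinoza, Tue morning→Cho, Tue afternoon→Farahani+Chen, Tue evening→Bakr+Rivera, Wed morning→Espinoza, Wed afternoon→Farahani, Wed evening→Espinoza, Thu morning→Chen, Thu afternoon→Bakr, Thu evening→Farahani, Fri morning→Chen.
Loads: Farahani 3, Chen 3, Espinoza 3, Bakr 2, Cho 1, Rivera 1 — all ≤ 3.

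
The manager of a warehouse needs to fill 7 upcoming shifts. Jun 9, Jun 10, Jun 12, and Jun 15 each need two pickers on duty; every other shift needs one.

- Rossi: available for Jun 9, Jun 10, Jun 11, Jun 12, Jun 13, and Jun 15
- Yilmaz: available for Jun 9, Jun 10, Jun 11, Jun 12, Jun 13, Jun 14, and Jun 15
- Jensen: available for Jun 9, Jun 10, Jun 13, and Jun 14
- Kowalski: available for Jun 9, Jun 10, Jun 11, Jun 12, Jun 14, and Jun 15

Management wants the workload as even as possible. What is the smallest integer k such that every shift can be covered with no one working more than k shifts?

3

With 4 pickers and 11 worker-slots to fill, someone must work at least ⌈11/4⌉ = 3 shifts, so k ≥ 3.
k = 3 works: Jun 9→Jensen+Kowalski, Jun 10→Jensen+Kowalski, Jun 11→Rossi, Jun 12→Rossi+Yilmaz, Jun 13→Rossi, Jun 14→Yilmaz, Jun 15→Yilmaz+Kowalski.
Loads: Rossi 3, Yilmaz 3, Jensen 2, Kowalski 3 — all ≤ 3.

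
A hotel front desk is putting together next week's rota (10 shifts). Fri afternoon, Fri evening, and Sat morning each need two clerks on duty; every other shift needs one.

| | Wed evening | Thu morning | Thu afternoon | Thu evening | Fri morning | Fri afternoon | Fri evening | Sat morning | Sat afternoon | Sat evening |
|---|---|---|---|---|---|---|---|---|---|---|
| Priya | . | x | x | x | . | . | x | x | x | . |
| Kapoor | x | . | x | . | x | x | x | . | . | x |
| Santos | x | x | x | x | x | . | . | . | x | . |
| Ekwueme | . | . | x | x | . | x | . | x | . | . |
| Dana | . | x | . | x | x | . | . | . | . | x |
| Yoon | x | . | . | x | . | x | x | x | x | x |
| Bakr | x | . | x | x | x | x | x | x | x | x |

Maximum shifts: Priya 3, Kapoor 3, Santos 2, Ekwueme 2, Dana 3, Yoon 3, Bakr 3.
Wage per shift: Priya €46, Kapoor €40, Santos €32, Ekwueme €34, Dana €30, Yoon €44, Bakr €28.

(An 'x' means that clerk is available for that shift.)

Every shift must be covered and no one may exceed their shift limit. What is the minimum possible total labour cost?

€426

Picking the cheapest available clerk for each shift independently would cost €390, but that ignores the shift limits.
An optimal schedule: Wed evening→Bakr, Thu morning→Dana, Thu afternoon→Kapoor, Thu evening→Santos, Fri morning→Dana, Fri afternoon→Ekwueme+Kapoor, Fri evening→Bakr+Kapoor, Sat morning→Bakr+Ekwueme, Sat afternoon→Santos, Sat evening→Dana.
Total: 28 + 30 + 40 + 32 + 30 + 34 + 40 + 28 + 40 + 28 + 34 + 32 + 30 = €426.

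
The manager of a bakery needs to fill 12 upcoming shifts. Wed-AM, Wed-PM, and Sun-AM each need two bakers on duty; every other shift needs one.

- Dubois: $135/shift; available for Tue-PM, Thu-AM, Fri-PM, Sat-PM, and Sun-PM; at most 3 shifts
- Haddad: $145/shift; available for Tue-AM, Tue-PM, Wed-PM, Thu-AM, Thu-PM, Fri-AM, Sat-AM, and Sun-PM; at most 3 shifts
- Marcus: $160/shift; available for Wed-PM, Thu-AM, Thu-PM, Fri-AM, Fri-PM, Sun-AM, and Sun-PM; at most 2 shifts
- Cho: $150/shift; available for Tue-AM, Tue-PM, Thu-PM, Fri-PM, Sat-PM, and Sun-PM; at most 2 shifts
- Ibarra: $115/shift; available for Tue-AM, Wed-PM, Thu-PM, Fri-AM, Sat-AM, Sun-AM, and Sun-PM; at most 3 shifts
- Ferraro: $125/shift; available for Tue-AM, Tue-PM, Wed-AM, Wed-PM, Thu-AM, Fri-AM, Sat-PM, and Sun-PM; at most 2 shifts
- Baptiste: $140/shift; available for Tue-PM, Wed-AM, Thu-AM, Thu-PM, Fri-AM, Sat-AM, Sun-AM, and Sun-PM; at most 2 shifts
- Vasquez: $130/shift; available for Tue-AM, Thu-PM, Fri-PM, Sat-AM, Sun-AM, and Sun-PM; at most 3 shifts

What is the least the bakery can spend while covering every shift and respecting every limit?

$1960

Wed-AM can only be covered by Ferraro and Baptiste, so that assignment is forced.
Picking the cheapest available baker for each shift independently would cost $1830, but that ignores the shift limits.
An optimal schedule: Tue-AM→Ibarra, Tue-PM→Dubois, Wed-AM→Ferraro+Baptiste, Wed-PM→Ibarra+Haddad, Thu-AM→Dubois, Thu-PM→Vasquez, Fri-AM→Haddad, Fri-PM→Vasquez, Sat-AM→Ibarra, Sat-PM→Ferraro, Sun-AM→Vasquez+Baptiste, Sun-PM→Dubois.
Total: 115 + 135 + 125 + 140 + 115 + 145 + 135 + 130 + 145 + 130 + 115 + 125 + 130 + 140 + 135 = $1960.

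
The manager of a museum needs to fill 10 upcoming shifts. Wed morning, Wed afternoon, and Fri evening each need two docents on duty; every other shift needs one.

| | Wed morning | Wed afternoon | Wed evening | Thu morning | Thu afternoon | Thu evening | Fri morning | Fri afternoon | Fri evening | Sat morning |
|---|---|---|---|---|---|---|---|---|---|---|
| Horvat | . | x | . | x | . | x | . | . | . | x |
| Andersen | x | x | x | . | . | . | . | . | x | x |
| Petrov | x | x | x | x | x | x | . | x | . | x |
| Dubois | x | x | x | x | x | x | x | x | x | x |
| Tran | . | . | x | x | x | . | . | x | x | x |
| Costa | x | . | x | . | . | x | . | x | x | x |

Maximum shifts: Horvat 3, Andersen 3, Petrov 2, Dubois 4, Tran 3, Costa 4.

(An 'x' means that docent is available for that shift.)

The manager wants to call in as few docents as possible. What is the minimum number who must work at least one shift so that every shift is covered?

4

13 slots to fill and no one can take more than 4, so at least ⌈13/4⌉ = 4 docents are needed.
Horvat, Andersen, Dubois, and Tran alone can cover everything: Wed morning→Andersen+Dubois, Wed afternoon→Horvat+Andersen, Wed evening→Tran, Thu morning→Horvat, Thu afternoon→Dubois, Thu evening→Horvat, Fri morning→Dubois, Fri afternoon→Dubois, Fri evening→Andersen+Tran, Sat morning→Tran.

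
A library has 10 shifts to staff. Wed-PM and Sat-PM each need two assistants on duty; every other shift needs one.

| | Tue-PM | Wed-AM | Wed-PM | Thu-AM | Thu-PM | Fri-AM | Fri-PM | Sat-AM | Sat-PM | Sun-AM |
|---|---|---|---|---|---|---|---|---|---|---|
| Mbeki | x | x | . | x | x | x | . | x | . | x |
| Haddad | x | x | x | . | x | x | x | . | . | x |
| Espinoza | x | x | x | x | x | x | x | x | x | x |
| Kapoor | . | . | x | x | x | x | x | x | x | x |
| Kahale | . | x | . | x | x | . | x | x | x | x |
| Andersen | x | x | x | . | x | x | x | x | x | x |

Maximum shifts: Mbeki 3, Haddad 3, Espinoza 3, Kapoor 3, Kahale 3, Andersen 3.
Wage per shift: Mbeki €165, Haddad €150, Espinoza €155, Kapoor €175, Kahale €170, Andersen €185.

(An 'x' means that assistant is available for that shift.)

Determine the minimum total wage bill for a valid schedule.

€1920

Picking the cheapest available assistant for each shift independently would cost €1840, but that ignores the shift limits.
An optimal schedule: Tue-PM→Haddad, Wed-AM→Haddad, Wed-PM→Haddad+Espinoza, Thu-AM→Espinoza, Thu-PM→Mbeki, Fri-AM→Mbeki, Fri-PM→Kahale, Sat-AM→Mbeki, Sat-PM→Espinoza+Kahale, Sun-AM→Kahale.
Total: 150 + 150 + 150 + 155 + 155 + 165 + 165 + 170 + 165 + 155 + 170 + 170 = €1920.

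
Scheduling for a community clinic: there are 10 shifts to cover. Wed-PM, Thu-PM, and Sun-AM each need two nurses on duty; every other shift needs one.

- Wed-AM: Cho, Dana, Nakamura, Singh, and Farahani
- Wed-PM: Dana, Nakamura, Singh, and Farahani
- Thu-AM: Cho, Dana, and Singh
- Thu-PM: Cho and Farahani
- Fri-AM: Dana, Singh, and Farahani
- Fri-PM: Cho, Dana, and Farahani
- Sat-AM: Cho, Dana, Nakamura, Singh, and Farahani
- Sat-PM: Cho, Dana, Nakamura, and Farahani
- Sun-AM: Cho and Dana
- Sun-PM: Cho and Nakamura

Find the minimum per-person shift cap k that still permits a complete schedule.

With 5 nurses and 13 worker-slots to fill, someone must work at least ⌈13/5⌉ = 3 shifts, so k ≥ 3.
k = 3 works: Wed-AM→Nakamura, Wed-PM→Singh+Farahani, Thu-AM→Dana, Thu-PM→Cho+Farahani, Fri-AM→Dana, Fri-PM→Farahani, Sat-AM→Nakamura, Sat-PM→Nakamura, Sun-AM→Cho+Dana, Sun-PM→Cho.
Loads: Cho 3, Dana 3, Nakamura 3, Singh 1, Farahani 3 — all ≤ 3.

3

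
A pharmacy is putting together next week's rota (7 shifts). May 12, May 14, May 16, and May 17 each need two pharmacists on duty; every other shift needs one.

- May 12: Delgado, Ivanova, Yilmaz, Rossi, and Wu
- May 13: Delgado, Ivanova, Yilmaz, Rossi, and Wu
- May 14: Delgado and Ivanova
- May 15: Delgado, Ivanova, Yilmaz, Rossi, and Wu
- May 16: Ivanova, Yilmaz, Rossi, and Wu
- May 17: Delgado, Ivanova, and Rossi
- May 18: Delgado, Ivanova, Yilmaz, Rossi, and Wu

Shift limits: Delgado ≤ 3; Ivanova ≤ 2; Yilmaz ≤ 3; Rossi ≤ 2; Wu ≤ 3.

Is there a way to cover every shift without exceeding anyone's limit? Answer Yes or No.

May 14 can only be covered by Delgado and Ivanova, so that assignment is forced.
One valid schedule: May 12→Rossi+Wu, May 13→Delgado, May 14→Delgado+Ivanova, May 15→Yilmaz, May 16→Yilmaz+Rossi, May 17→Delgado+Ivanova, May 18→Yilmaz.
Loads: Delgado 3/3, Ivanova 2/2, Yilmaz 3/3, Rossi 2/2, Wu 1/3 — all within limits.

Yes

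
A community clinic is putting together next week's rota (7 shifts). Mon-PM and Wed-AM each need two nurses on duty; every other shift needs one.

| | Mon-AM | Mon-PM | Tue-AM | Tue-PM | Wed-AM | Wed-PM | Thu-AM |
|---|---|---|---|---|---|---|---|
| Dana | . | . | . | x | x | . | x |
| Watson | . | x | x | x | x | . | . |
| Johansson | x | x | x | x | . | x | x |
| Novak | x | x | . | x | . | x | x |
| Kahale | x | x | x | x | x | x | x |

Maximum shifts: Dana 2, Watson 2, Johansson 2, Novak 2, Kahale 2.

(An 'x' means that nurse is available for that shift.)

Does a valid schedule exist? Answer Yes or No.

Yes

One valid schedule: Mon-AM→Johansson, Mon-PM→Novak+Kahale, Tue-AM→Watson, Tue-PM→Novak, Wed-AM→Dana+Watson, Wed-PM→Johansson, Thu-AM→Dana.
Loads: Dana 2/2, Watson 2/2, Johansson 2/2, Novak 2/2, Kahale 1/2 — all within limits.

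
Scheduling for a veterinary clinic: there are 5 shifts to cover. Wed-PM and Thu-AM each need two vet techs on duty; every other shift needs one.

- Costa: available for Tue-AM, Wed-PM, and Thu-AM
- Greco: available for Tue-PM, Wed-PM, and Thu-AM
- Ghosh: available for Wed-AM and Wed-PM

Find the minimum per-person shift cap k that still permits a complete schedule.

With 3 vet techs and 7 worker-slots to fill, someone must work at least ⌈7/3⌉ = 3 shifts, so k ≥ 3.
k = 3 works: Tue-AM→Costa, Tue-PM→Greco, Wed-AM→Ghosh, Wed-PM→Costa+Greco, Thu-AM→Costa+Greco.
Loads: Costa 3, Greco 3, Ghosh 1 — all ≤ 3.

3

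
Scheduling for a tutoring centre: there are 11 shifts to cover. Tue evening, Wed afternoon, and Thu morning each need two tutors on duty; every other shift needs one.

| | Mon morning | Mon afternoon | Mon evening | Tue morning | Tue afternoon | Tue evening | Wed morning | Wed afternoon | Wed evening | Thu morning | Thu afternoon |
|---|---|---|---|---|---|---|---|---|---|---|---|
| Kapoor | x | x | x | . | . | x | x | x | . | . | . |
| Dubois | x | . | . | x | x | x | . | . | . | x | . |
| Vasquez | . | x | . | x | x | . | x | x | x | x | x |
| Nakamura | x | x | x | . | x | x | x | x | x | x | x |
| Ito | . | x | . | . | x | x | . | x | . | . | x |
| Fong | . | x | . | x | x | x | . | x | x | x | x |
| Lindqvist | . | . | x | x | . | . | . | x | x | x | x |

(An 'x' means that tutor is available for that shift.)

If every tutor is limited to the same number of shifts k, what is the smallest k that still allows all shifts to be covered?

With 7 tutors and 14 worker-slots to fill, someone must work at least ⌈14/7⌉ = 2 shifts, so k ≥ 2.
k = 2 works: Mon morning→Kapoor, Mon afternoon→Nakamura, Mon evening→Kapoor, Tue morning→Dubois, Tue afternoon→Dubois, Tue evening→Ito+Fong, Wed morning→Vasquez, Wed afternoon→Ito+Lindqvist, Wed evening→Vasquez, Thu morning→Fong+Lindqvist, Thu afternoon→Nakamura.
Loads: Kapoor 2, Dubois 2, Vasquez 2, Nakamura 2, Ito 2, Fong 2, Lindqvist 2 — all ≤ 2.

2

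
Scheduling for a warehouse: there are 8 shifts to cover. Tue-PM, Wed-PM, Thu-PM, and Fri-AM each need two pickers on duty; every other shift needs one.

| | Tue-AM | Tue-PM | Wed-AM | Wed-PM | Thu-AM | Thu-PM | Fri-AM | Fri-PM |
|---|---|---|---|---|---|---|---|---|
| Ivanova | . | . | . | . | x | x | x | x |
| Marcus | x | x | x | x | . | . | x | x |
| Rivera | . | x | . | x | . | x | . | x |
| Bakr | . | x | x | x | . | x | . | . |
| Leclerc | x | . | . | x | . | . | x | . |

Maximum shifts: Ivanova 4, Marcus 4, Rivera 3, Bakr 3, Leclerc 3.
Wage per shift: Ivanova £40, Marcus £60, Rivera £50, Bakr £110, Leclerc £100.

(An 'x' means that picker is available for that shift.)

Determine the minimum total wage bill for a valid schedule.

Thu-AM can only be covered by Ivanova, so that assignment is forced.
Picking the cheapest available picker for each shift independently would cost £610, but that ignores the shift limits.
An optimal schedule: Tue-AM→Marcus, Tue-PM→Rivera+Marcus, Wed-AM→Marcus, Wed-PM→Rivera+Leclerc, Thu-AM→Ivanova, Thu-PM→Ivanova+Rivera, Fri-AM→Ivanova+Marcus, Fri-PM→Ivanova.
Total: 60 + 50 + 60 + 60 + 50 + 100 + 40 + 40 + 50 + 40 + 60 + 40 = £650.

£650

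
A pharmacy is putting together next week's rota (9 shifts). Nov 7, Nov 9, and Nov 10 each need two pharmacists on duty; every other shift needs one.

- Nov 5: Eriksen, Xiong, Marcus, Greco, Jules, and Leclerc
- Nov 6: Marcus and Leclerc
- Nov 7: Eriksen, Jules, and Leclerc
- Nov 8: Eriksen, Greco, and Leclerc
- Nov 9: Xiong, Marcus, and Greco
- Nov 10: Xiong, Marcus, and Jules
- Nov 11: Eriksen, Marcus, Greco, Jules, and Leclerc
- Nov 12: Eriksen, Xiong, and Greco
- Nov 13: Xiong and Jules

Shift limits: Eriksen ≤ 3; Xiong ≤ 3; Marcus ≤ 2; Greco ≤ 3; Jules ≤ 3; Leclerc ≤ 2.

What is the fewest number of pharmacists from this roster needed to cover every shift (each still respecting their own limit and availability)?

5

12 slots to fill and no one can take more than 3, so at least ⌈12/3⌉ = 4 pharmacists are needed.
No set of 4 pharmacists can cover every shift (each such set leaves at least one shift with no one available or exceeds a cap).
Eriksen, Xiong, Marcus, Greco, and Jules alone can cover everything: Nov 5→Greco, Nov 6→Marcus, Nov 7→Eriksen+Jules, Nov 8→Eriksen, Nov 9→Xiong+Marcus, Nov 10→Xiong+Jules, Nov 11→Greco, Nov 12→Eriksen, Nov 13→Xiong.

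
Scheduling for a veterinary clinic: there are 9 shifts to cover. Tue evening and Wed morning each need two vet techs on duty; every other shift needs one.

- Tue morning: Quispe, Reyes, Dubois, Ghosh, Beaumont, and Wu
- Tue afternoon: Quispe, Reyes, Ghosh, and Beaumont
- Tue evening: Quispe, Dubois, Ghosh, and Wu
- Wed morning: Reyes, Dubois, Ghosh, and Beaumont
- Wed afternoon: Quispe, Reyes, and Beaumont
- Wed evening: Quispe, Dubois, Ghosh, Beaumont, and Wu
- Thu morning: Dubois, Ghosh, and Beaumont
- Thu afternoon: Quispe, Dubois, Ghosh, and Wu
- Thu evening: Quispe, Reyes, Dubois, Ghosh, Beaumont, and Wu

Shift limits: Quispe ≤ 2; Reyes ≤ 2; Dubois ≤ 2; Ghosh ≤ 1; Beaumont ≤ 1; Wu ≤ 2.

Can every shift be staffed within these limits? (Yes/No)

Total capacity is 2+2+2+1+1+2 = 10 but 11 worker-slots are needed — infeasible.

No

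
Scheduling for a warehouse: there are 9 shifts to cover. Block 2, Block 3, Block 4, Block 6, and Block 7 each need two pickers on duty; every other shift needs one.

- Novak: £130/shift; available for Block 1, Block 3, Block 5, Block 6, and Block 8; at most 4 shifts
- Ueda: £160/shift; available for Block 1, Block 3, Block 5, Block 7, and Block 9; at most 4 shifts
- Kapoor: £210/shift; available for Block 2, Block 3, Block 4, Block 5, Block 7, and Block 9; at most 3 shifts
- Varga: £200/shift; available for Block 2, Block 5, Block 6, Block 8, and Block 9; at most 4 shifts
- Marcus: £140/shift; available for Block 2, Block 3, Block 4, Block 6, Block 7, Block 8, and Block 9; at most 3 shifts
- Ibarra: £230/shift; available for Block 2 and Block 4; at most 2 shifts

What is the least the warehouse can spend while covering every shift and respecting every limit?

£2190

Picking the cheapest available picker for each shift independently would cost £2060, but that ignores the shift limits.
An optimal schedule: Block 1→Novak, Block 2→Marcus+Varga, Block 3→Novak+Ueda, Block 4→Marcus+Kapoor, Block 5→Ueda, Block 6→Novak+Varga, Block 7→Marcus+Ueda, Block 8→Novak, Block 9→Ueda.
Total: 130 + 140 + 200 + 130 + 160 + 140 + 210 + 160 + 130 + 200 + 140 + 160 + 130 + 160 = £2190.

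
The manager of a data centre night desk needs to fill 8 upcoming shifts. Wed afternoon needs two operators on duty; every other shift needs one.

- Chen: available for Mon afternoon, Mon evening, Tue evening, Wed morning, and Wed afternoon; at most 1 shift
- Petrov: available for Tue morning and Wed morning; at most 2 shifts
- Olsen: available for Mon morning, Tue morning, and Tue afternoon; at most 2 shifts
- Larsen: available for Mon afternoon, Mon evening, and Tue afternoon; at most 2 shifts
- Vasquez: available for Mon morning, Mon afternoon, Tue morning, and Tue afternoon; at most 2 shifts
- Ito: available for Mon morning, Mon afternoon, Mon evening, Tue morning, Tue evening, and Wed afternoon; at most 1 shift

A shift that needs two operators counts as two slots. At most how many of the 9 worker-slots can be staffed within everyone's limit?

Total capacity across all operators is 1+2+2+2+2+1 = 10, and 9 slots are needed, so at most 9 can be filled.
Shifts {Tue evening, Wed afternoon} need 3 slots but only Chen and Ito are available for them, supplying at most 2 — so at least 1 slot must go unfilled.
An assignment achieving 8: Mon morning→Olsen, Mon afternoon→Larsen, Mon evening→Larsen, Tue morning→Petrov, Tue afternoon→Olsen, Tue evening→Chen, Wed morning→Petrov, Wed afternoon→Ito.
Loads: Chen 1/1, Petrov 2/2, Olsen 2/2, Larsen 2/2, Vasquez 0/2, Ito 1/1.

8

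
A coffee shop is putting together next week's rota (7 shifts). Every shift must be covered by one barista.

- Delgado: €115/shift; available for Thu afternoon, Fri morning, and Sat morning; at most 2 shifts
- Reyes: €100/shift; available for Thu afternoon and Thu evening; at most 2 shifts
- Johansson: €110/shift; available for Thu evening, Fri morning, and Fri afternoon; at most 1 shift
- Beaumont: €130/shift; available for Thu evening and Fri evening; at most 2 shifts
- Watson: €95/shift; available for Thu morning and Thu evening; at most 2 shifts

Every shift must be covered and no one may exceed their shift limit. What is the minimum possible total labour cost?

€760

Thu morning can only be covered by Watson, so that assignment is forced.
Fri afternoon can only be covered by Johansson, so that assignment is forced.
Fri evening can only be covered by Beaumont, so that assignment is forced.
Picking the cheapest available barista for each shift independently would cost €755, but that ignores the shift limits.
An optimal schedule: Thu morning→Watson, Thu afternoon→Reyes, Thu evening→Watson, Fri morning→Delgado, Fri afternoon→Johansson, Fri evening→Beaumont, Sat morning→Delgado.
Total: 95 + 100 + 95 + 115 + 110 + 130 + 115 = €760.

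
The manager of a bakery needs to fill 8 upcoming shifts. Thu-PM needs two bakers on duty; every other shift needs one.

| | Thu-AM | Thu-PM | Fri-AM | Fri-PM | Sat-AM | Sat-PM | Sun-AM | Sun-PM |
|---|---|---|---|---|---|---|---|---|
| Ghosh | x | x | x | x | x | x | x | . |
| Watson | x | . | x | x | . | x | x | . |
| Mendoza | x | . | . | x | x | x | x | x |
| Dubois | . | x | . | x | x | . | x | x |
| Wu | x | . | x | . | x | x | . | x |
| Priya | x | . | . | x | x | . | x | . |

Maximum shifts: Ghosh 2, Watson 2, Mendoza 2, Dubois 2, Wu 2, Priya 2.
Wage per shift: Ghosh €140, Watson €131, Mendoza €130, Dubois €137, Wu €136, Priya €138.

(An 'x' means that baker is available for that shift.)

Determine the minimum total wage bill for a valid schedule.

€1208

Thu-PM can only be covered by Ghosh and Dubois, so that assignment is forced.
Picking the cheapest available baker for each shift independently would cost €1188, but that ignores the shift limits.
An optimal schedule: Thu-AM→Wu, Thu-PM→Dubois+Ghosh, Fri-AM→Watson, Fri-PM→Watson, Sat-AM→Wu, Sat-PM→Mendoza, Sun-AM→Dubois, Sun-PM→Mendoza.
Total: 136 + 137 + 140 + 131 + 131 + 136 + 130 + 137 + 130 = €1208.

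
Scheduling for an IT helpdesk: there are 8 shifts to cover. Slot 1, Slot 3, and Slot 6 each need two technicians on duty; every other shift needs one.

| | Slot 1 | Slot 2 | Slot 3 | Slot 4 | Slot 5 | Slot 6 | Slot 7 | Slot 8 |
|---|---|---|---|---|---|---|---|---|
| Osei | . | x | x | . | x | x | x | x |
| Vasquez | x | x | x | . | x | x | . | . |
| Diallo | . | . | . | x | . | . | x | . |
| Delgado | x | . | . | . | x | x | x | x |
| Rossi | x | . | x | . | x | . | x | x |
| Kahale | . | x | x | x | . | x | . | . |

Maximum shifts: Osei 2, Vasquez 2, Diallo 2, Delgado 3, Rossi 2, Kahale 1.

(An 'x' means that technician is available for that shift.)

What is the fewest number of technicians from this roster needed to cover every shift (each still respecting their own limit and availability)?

11 slots to fill and no one can take more than 3, so at least ⌈11/3⌉ = 4 technicians are needed.
Any 4 technicians together have capacity at most 3+2+2+2 = 9 < 11 slots, so 4 can never suffice.
Osei, Vasquez, Diallo, Delgado, and Rossi alone can cover everything: Slot 1→Vasquez+Delgado, Slot 2→Osei, Slot 3→Osei+Rossi, Slot 4→Diallo, Slot 5→Rossi, Slot 6→Vasquez+Delgado, Slot 7→Diallo, Slot 8→Delgado.

5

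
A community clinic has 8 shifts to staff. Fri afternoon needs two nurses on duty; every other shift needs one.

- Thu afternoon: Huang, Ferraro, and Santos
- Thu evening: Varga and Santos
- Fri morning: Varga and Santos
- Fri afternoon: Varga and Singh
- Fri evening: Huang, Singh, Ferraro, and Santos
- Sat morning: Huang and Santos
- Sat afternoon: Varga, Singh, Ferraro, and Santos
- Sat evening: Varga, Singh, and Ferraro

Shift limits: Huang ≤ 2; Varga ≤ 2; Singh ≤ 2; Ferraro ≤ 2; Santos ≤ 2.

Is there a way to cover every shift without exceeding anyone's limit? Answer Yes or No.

Yes

Fri afternoon can only be covered by Varga and Singh, so that assignment is forced.
One valid schedule: Thu afternoon→Huang, Thu evening→Varga, Fri morning→Santos, Fri afternoon→Varga+Singh, Fri evening→Ferraro, Sat morning→Huang, Sat afternoon→Ferraro, Sat evening→Singh.
Loads: Huang 2/2, Varga 2/2, Singh 2/2, Ferraro 2/2, Santos 1/2 — all within limits.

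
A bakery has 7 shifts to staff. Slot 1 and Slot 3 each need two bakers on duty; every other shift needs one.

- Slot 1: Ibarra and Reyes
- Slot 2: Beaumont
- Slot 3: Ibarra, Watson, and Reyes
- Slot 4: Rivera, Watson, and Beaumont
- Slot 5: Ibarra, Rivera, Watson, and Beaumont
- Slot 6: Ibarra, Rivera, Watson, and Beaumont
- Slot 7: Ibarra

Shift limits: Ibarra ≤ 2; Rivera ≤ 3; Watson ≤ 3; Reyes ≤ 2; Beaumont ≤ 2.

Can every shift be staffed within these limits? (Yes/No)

Yes

Slot 1 can only be covered by Ibarra and Reyes, so that assignment is forced.
Slot 2 can only be covered by Beaumont, so that assignment is forced.
Slot 7 can only be covered by Ibarra, so that assignment is forced.
One valid schedule: Slot 1→Ibarra+Reyes, Slot 2→Beaumont, Slot 3→Watson+Reyes, Slot 4→Rivera, Slot 5→Rivera, Slot 6→Rivera, Slot 7→Ibarra.
Loads: Ibarra 2/2, Rivera 3/3, Watson 1/3, Reyes 2/2, Beaumont 1/2 — all within limits.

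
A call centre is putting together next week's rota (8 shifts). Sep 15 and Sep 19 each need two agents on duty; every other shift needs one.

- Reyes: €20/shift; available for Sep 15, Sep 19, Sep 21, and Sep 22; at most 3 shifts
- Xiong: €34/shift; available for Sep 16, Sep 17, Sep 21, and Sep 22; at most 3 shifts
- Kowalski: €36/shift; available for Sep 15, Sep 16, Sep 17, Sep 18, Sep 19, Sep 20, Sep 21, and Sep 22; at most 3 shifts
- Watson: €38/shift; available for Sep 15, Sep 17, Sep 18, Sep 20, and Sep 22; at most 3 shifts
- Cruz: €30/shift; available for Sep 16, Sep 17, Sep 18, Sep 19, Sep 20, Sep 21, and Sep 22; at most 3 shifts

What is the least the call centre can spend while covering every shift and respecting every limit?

Picking the cheapest available agent for each shift independently would cost €266, but that ignores the shift limits.
An optimal schedule: Sep 15→Reyes+Kowalski, Sep 16→Xiong, Sep 17→Xiong, Sep 18→Cruz, Sep 19→Reyes+Cruz, Sep 20→Cruz, Sep 21→Reyes, Sep 22→Xiong.
Total: 20 + 36 + 34 + 34 + 30 + 20 + 30 + 30 + 20 + 34 = €288.

€288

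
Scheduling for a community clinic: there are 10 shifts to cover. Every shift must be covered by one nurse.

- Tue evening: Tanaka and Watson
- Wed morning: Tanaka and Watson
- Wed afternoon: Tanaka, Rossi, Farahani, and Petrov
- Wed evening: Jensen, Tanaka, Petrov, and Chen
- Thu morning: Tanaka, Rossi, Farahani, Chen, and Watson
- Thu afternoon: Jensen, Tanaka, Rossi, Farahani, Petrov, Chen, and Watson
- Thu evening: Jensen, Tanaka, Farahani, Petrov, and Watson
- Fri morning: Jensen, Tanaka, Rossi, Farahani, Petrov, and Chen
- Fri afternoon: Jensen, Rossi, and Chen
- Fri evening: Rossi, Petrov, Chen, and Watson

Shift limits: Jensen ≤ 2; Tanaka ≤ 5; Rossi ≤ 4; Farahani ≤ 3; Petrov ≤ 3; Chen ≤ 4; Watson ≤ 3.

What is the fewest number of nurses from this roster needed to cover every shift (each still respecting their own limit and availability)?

10 slots to fill and no one can take more than 5, so at least ⌈10/5⌉ = 2 nurses are needed.
Any 2 nurses together have capacity at most 5+4 = 9 < 10 slots, so 2 can never suffice.
Jensen, Tanaka, and Rossi alone can cover everything: Tue evening→Tanaka, Wed morning→Tanaka, Wed afternoon→Tanaka, Wed evening→Jensen, Thu morning→Tanaka, Thu afternoon→Tanaka, Thu evening→Jensen, Fri morning→Rossi, Fri afternoon→Rossi, Fri evening→Rossi.

3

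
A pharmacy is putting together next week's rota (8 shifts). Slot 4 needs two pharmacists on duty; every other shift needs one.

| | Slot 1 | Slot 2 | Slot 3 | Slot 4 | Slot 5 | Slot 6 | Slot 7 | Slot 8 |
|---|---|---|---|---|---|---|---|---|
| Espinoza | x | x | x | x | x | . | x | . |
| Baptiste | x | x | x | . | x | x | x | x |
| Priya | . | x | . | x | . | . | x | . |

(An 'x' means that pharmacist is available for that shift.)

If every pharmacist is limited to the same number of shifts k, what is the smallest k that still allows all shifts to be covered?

3

With 3 pharmacists and 9 worker-slots to fill, someone must work at least ⌈9/3⌉ = 3 shifts, so k ≥ 3.
k = 3 works: Slot 1→Espinoza, Slot 2→Priya, Slot 3→Espinoza, Slot 4→Espinoza+Priya, Slot 5→Baptiste, Slot 6→Baptiste, Slot 7→Priya, Slot 8→Baptiste.
Loads: Espinoza 3, Baptiste 3, Priya 3 — all ≤ 3.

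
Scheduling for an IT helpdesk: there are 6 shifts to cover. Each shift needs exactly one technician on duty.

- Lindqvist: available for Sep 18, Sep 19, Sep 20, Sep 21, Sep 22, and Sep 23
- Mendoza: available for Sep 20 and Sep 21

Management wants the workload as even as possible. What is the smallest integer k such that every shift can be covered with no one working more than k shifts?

4

With 2 technicians and 6 worker-slots to fill, someone must work at least ⌈6/2⌉ = 3 shifts, so k ≥ 3.
k = 3 fails: Shifts {Sep 18, Sep 19, Sep 22, Sep 23} need 4 worker-slots in total, but the technicians available for any of those shifts (Lindqvist) can supply at most 3 among them. So no valid schedule exists.
k = 4 works: Sep 18→Lindqvist, Sep 19→Lindqvist, Sep 20→Mendoza, Sep 21→Mendoza, Sep 22→Lindqvist, Sep 23→Lindqvist.
Loads: Lindqvist 4, Mendoza 2 — all ≤ 4.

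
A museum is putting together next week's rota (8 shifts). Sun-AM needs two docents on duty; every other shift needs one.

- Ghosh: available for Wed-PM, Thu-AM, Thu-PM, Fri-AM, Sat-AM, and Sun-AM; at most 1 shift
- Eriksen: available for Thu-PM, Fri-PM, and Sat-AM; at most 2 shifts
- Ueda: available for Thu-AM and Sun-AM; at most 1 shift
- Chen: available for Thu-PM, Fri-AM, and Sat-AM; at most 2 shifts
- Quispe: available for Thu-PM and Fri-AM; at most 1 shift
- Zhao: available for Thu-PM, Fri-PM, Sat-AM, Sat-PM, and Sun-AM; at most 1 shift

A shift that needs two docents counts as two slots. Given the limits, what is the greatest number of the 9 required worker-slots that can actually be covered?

Total capacity across all docents is 1+2+1+2+1+1 = 8, and 9 slots are needed, so at most 8 can be filled.
Shifts {Wed-PM, Thu-AM, Sun-AM} need 4 slots but only Ghosh, Ueda, and Zhao are available for them, supplying at most 3 — so at least 1 slot must go unfilled.
An assignment achieving 7: Wed-PM→Ghosh, Thu-AM→Ueda, Thu-PM→Chen, Fri-AM→Chen, Fri-PM→Eriksen, Sat-AM→Eriksen, Sat-PM→Zhao.
Loads: Ghosh 1/1, Eriksen 2/2, Ueda 1/1, Chen 2/2, Quispe 0/1, Zhao 1/1.

7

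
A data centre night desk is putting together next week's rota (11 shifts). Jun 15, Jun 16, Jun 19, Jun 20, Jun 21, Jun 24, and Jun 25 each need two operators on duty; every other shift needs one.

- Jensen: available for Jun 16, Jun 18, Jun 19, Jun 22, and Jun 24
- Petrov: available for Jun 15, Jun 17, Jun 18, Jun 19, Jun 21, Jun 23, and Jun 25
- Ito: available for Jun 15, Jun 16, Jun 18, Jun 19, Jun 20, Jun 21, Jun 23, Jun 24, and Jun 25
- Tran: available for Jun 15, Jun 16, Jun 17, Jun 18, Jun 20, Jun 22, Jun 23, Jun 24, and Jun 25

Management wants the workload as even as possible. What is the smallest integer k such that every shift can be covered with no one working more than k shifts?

With 4 operators and 18 worker-slots to fill, someone must work at least ⌈18/4⌉ = 5 shifts, so k ≥ 5.
k = 5 works: Jun 15→Petrov+Ito, Jun 16→Jensen+Ito, Jun 17→Petrov, Jun 18→Jensen, Jun 19→Jensen+Petrov, Jun 20→Ito+Tran, Jun 21→Petrov+Ito, Jun 22→Jensen, Jun 23→Petrov, Jun 24→Jensen+Tran, Jun 25→Ito+Tran.
Loads: Jensen 5, Petrov 5, Ito 5, Tran 3 — all ≤ 5.

5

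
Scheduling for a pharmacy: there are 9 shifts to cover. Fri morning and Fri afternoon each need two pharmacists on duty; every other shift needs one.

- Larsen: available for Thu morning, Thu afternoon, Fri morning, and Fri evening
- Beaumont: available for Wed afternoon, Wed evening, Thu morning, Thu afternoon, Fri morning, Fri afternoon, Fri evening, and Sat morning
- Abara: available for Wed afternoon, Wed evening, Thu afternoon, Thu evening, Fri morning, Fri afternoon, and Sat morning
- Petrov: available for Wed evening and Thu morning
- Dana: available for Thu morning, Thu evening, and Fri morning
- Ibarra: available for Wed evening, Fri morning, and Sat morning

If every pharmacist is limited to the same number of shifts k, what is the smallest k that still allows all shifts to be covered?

With 6 pharmacists and 11 worker-slots to fill, someone must work at least ⌈11/6⌉ = 2 shifts, so k ≥ 2.
k = 2 works: Wed afternoon→Beaumont, Wed evening→Petrov, Thu morning→Petrov, Thu afternoon→Larsen, Thu evening→Abara, Fri morning→Dana+Ibarra, Fri afternoon→Beaumont+Abara, Fri evening→Larsen, Sat morning→Ibarra.
Loads: Larsen 2, Beaumont 2, Abara 2, Petrov 2, Dana 1, Ibarra 2 — all ≤ 2.

2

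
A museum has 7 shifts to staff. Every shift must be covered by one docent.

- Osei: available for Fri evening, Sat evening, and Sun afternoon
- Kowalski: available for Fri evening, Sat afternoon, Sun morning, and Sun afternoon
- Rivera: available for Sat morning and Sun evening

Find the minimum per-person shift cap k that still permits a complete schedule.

With 3 docents and 7 worker-slots to fill, someone must work at least ⌈7/3⌉ = 3 shifts, so k ≥ 3.
k = 3 works: Fri evening→Osei, Sat morning→Rivera, Sat afternoon→Kowalski, Sat evening→Osei, Sun morning→Kowalski, Sun afternoon→Osei, Sun evening→Rivera.
Loads: Osei 3, Kowalski 2, Rivera 2 — all ≤ 3.

3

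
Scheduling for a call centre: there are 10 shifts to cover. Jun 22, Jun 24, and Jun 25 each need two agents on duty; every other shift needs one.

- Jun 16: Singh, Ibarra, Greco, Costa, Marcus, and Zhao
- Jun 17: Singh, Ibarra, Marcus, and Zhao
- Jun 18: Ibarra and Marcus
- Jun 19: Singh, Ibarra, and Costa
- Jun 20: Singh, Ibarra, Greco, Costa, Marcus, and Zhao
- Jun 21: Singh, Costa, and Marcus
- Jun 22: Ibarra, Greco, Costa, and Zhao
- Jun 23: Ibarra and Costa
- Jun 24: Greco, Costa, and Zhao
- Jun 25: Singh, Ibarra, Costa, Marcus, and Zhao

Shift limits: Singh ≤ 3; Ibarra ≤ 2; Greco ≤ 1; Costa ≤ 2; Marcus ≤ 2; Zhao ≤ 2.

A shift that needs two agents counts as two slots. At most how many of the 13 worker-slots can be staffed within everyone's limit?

12

Total capacity across all agents is 3+2+1+2+2+2 = 12, and 13 slots are needed, so at most 12 can be filled.
An assignment achieving 12: Jun 16→Marcus, Jun 17→Singh, Jun 18→Ibarra, Jun 19→Singh, Jun 21→Singh, Jun 22→Costa+Zhao, Jun 23→Ibarra, Jun 24→Greco+Costa, Jun 25→Marcus+Zhao.
Loads: Singh 3/3, Ibarra 2/2, Greco 1/1, Costa 2/2, Marcus 2/2, Zhao 2/2.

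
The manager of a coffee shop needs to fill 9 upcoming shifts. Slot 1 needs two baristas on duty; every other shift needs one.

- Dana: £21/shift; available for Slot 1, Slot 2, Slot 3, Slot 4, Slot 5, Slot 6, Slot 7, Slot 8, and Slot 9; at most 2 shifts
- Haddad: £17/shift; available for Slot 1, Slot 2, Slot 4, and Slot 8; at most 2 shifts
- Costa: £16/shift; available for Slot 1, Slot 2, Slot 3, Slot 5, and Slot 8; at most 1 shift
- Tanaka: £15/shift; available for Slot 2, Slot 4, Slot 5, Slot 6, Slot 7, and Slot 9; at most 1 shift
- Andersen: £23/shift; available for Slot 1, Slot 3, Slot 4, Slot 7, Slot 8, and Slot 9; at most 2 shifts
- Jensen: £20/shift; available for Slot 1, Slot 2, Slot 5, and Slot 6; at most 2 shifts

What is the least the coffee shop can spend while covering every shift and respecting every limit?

Picking the cheapest available barista for each shift independently would cost £155, but that ignores the shift limits.
An optimal schedule: Slot 1→Andersen+Jensen, Slot 2→Jensen, Slot 3→Dana, Slot 4→Haddad, Slot 5→Costa, Slot 6→Dana, Slot 7→Tanaka, Slot 8→Haddad, Slot 9→Andersen.
Total: 23 + 20 + 20 + 21 + 17 + 16 + 21 + 15 + 17 + 23 = £193.

£193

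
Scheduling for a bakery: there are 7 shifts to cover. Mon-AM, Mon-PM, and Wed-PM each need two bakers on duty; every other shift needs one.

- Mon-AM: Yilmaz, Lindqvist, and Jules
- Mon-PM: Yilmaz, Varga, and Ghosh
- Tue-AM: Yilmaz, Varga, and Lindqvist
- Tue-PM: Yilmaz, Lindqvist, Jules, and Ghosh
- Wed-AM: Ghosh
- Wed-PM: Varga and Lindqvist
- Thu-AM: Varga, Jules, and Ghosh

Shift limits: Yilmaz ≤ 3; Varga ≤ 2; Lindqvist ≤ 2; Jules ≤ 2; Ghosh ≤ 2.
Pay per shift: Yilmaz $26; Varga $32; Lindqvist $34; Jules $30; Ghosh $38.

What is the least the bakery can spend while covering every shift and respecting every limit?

Wed-AM can only be covered by Ghosh, so that assignment is forced.
Wed-PM can only be covered by Varga and Lindqvist, so that assignment is forced.
Picking the cheapest available baker for each shift independently would cost $300, but that ignores the shift limits.
An optimal schedule: Mon-AM→Yilmaz+Lindqvist, Mon-PM→Yilmaz+Varga, Tue-AM→Yilmaz, Tue-PM→Jules, Wed-AM→Ghosh, Wed-PM→Varga+Lindqvist, Thu-AM→Jules.
Total: 26 + 34 + 26 + 32 + 26 + 30 + 38 + 32 + 34 + 30 = $308.

$308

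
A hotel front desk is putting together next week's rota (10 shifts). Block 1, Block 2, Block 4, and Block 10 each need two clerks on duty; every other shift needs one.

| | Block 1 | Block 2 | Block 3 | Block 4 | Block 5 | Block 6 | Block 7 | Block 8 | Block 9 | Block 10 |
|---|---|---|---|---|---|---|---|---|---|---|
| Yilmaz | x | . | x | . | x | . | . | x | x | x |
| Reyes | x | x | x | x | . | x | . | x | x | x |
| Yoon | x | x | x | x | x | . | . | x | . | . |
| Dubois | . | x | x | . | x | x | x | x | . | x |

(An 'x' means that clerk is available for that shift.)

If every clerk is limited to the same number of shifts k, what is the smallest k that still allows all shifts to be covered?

4

With 4 clerks and 14 worker-slots to fill, someone must work at least ⌈14/4⌉ = 4 shifts, so k ≥ 4.
k = 4 works: Block 1→Yilmaz+Reyes, Block 2→Reyes+Yoon, Block 3→Yoon, Block 4→Reyes+Yoon, Block 5→Yilmaz, Block 6→Reyes, Block 7→Dubois, Block 8→Yoon, Block 9→Yilmaz, Block 10→Yilmaz+Dubois.
Loads: Yilmaz 4, Reyes 4, Yoon 4, Dubois 2 — all ≤ 4.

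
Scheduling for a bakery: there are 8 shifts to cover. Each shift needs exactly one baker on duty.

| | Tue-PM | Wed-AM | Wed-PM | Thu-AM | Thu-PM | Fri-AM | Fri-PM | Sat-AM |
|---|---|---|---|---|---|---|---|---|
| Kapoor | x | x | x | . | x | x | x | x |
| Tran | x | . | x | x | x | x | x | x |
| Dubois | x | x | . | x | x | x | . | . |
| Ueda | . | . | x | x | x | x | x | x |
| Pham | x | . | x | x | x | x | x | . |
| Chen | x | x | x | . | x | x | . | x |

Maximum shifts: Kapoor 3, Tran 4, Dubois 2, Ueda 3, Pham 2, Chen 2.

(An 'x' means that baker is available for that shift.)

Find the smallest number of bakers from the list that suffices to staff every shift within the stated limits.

3

8 slots to fill and no one can take more than 4, so at least ⌈8/4⌉ = 2 bakers are needed.
Any 2 bakers together have capacity at most 4+3 = 7 < 8 slots, so 2 can never suffice.
Kapoor, Tran, and Dubois alone can cover everything: Tue-PM→Tran, Wed-AM→Kapoor, Wed-PM→Kapoor, Thu-AM→Tran, Thu-PM→Tran, Fri-AM→Dubois, Fri-PM→Kapoor, Sat-AM→Tran.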